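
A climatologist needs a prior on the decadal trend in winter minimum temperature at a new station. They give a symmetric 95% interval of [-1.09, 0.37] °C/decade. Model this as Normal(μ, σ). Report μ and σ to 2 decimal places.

A symmetric 95% interval runs μ ± z·σ with z = 1.96.
Half-width = 0.73, so σ = 0.73/1.96 = 0.37.
μ is the interval midpoint, -0.36.

μ = -0.36, σ = 0.37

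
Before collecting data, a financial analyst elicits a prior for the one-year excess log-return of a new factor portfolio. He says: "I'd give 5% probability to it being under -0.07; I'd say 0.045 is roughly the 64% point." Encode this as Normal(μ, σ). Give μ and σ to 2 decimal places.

μ = 0.02, σ = 0.06

For Normal(μ,σ), the p-quantile is μ + z_p·σ. Here z_{0.05} = -1.645, z_{0.64} = 0.3585.
So -0.07 = μ − 1.645σ and 0.045 = μ + 0.3585σ.
Subtracting: σ = (0.045 − -0.07)/(0.3585 − (-1.645)) = 0.06.
Then μ = -0.07 − (-1.645)·0.06 = 0.02.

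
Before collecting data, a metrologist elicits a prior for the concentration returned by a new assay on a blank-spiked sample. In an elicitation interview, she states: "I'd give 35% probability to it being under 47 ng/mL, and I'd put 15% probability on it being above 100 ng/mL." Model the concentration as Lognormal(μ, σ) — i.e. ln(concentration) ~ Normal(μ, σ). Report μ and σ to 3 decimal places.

If T ~ Lognormal(μ,σ) then ln T ~ Normal(μ,σ), so the p-quantile of ln T is μ + z_p·σ.
ln(47) = 3.85 and ln(100) = 4.605; z_{0.35} = -0.3853, z_{0.85} = 1.036.
σ = (4.605 − 3.85)/(1.036 − (-0.3853)) = 0.531.
μ = 3.85 − (-0.3853)·0.531 = 4.055.

μ ≈ 4.055, σ ≈ 0.531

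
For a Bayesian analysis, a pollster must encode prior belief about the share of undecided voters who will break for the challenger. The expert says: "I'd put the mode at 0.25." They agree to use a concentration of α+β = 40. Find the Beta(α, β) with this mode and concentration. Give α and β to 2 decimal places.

α = 10.50, β = 29.50

For α,β > 1 the Beta mode is (α−1)/(α+β−2). With α+β = 40, the mode is (α−1)/38.
Set (α−1)/38 = 0.25 → α = 1 + 0.25·38 = 10.50.
β = 40 − α = 29.50.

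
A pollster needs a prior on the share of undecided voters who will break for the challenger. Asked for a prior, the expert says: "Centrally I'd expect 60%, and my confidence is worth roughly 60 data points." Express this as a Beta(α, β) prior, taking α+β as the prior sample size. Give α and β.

Under the effective-sample-size interpretation, Beta(α, β) has prior mean α/(α+β) and prior sample size α+β.
So α+β = 60 and α/(α+β) = 0.6, giving α = 0.6·60 = 36 and β = 60 − 36 = 24.

α = 36, β = 24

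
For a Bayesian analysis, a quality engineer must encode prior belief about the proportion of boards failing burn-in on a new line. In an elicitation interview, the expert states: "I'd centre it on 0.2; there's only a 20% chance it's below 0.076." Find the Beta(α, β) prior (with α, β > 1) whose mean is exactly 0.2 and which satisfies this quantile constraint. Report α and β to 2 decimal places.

α ≈ 1.46, β ≈ 5.85

With mean 0.2 fixed, write α = 0.2s, β = 0.8s where s = α+β.
Need P(θ < 0.076) = 0.2 under Beta(0.2s, 0.8s). Normal approximation: (q−m)/√(m(1−m)/s) ≈ z_{0.2} = -0.842, so s ≈ 0.2·0.8·(-0.842)²/(0.076−0.2)² = 7.4.
At s = 7.4: P(θ<0.076) ≈ 0.199. Adjusting to match 0.2 gives s ≈ 7.31.
So α = 0.2·7.31 ≈ 1.46, β = 0.8·7.31 ≈ 5.85.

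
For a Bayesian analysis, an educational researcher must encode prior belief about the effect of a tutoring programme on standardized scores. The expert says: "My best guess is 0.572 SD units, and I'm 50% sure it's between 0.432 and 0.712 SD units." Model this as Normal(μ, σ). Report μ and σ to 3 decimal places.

μ = 0.572, σ = 0.208

A symmetric 50% interval runs μ ± z·σ with z = 0.6745.
Half-width = 0.14, so σ = 0.14/0.6745 = 0.208.
μ is the stated best guess, 0.572.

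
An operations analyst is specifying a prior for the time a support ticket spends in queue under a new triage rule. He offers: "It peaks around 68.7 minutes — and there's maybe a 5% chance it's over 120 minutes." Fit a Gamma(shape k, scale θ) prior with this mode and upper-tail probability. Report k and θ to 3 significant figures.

Gamma(k,θ) with k>1 has mode (k−1)θ, so θ = 68.7/(k−1).
Need P(X < 120) = 0.95 with θ tied to k this way. Start at k = 2, θ = 68.7: P(X<120) ≈ 0.521.
Too low — raise k to concentrate. Iterating converges to k ≈ 9.97.
Then θ = 68.7/(9.97−1) ≈ 7.66.

k ≈ 9.97, θ ≈ 7.66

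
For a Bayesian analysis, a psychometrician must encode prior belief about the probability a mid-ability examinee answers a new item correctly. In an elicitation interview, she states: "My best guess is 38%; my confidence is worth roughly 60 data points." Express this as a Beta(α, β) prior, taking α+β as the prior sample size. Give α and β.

α = 22.8, β = 37.2

Under the effective-sample-size interpretation, Beta(α, β) has prior mean α/(α+β) and prior sample size α+β.
So α+β = 60 and α/(α+β) = 0.38, giving α = 0.38·60 = 22.8 and β = 60 − 22.8 = 37.2.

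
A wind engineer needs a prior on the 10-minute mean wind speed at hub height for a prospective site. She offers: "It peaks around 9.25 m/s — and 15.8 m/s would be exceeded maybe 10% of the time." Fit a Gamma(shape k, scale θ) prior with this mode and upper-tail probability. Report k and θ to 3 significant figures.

Gamma(k,θ) with k>1 has mode (k−1)θ, so θ = 9.25/(k−1).
Need P(X < 15.8) = 0.9 with θ tied to k this way. Start at k = 2, θ = 9.25: P(X<15.8) ≈ 0.509.
Too low — raise k to concentrate. Iterating converges to k ≈ 7.61.
Then θ = 9.25/(7.61−1) ≈ 1.4.

k ≈ 7.61, θ ≈ 1.4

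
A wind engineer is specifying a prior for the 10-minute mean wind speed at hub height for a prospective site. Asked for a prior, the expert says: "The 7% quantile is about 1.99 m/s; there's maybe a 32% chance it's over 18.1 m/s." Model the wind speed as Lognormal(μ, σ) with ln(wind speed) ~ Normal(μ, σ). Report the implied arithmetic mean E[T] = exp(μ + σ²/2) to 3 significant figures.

E[T] ≈ 20.3 m/s

If T ~ Lognormal(μ,σ) then ln T ~ Normal(μ,σ), so the p-quantile of ln T is μ + z_p·σ.
ln(1.99) = 0.6881 and ln(18.1) = 2.896; z_{0.07} = -1.476, z_{0.68} = 0.4677.
σ = (2.896 − 0.6881)/(0.4677 − (-1.476)) = 1.136.
μ = 0.6881 − (-1.476)·1.136 = 2.365.
E[T] = exp(μ + σ²/2) = exp(2.365 + 0.6452) = 20.3 m/s.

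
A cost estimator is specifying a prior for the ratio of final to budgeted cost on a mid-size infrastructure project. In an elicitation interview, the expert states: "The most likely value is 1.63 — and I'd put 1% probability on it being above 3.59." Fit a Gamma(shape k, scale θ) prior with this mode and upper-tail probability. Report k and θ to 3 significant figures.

Gamma(k,θ) with k>1 has mode (k−1)θ, so θ = 1.63/(k−1).
Need P(X < 3.59) = 0.99 with θ tied to k this way. Start at k = 2, θ = 1.63: P(X<3.59) ≈ 0.646.
Too low — raise k to concentrate. Iterating converges to k ≈ 8.73.
Then θ = 1.63/(8.73−1) ≈ 0.211.

k ≈ 8.73, θ ≈ 0.211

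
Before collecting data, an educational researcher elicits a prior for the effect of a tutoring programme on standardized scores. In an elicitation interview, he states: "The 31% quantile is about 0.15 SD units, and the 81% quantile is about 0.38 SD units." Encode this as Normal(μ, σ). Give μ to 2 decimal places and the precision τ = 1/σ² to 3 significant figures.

For Normal(μ,σ), the p-quantile is μ + z_p·σ. Here z_{0.31} = -0.4959, z_{0.81} = 0.8779.
So 0.15 = μ − 0.4959σ and 0.38 = μ + 0.8779σ.
Subtracting: σ = (0.38 − 0.15)/(0.8779 − (-0.4959)) = 0.17.
Then μ = 0.15 − (-0.4959)·0.17 = 0.23.
Precision τ = 1/σ² = 1/0.1674² = 35.7.

μ = 0.23, τ = 35.7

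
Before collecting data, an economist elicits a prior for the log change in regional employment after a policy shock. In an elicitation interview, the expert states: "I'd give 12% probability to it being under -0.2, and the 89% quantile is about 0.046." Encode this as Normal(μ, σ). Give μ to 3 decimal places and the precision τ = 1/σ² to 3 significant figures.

μ = -0.080, τ = 95.3

The p-quantile of Normal(μ,σ) is μ + z_p·σ, with z_{0.12} = -1.175 and z_{0.89} = 1.227.
Eliminate σ: μ = (z₂·x₁ − z₁·x₂)/(z₂ − z₁) = (1.227·-0.2 − (-1.175)·0.046)/2.402 = -0.080.
Then σ = (x₂ − x₁)/(z₂ − z₁) = (0.046 − -0.2)/2.402 = 0.102.
Precision τ = 1/σ² = 1/0.1024² = 95.3.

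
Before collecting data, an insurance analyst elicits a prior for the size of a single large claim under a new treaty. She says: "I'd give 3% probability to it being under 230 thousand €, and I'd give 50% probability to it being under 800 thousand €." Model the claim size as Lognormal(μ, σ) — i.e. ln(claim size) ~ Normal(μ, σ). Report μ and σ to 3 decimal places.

If T ~ Lognormal(μ,σ) then ln T ~ Normal(μ,σ), so the p-quantile of ln T is μ + z_p·σ.
ln(230) = 5.438 and ln(800) = 6.685; z_{0.03} = -1.881, z_{0.5} = 0.
σ = (6.685 − 5.438)/(0 − (-1.881)) = 0.663.
μ = 5.438 − (-1.881)·0.663 = 6.685.

μ ≈ 6.685, σ ≈ 0.663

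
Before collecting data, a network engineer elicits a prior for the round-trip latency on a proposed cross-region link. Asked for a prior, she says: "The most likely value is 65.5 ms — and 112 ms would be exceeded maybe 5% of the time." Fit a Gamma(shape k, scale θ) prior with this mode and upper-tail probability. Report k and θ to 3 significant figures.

Gamma(k,θ) with k>1 has mode (k−1)θ, so θ = 65.5/(k−1).
Need P(X < 112) = 0.95 with θ tied to k this way. Start at k = 2, θ = 65.5: P(X<112) ≈ 0.510.
Too low — raise k to concentrate. Iterating converges to k ≈ 10.7.
Then θ = 65.5/(10.7−1) ≈ 6.75.

k ≈ 10.7, θ ≈ 6.75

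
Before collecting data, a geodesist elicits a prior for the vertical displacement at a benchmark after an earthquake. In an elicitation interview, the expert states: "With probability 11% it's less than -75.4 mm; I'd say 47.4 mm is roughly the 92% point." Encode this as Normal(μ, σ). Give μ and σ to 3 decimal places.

For Normal(μ,σ), the p-quantile is μ + z_p·σ. Here z_{0.11} = -1.227, z_{0.92} = 1.405.
So -75.4 = μ − 1.227σ and 47.4 = μ + 1.405σ.
Subtracting: σ = (47.4 − -75.4)/(1.405 − (-1.227)) = 46.664.
Then μ = -75.4 − (-1.227)·46.664 = -18.166.

μ = -18.166, σ = 46.664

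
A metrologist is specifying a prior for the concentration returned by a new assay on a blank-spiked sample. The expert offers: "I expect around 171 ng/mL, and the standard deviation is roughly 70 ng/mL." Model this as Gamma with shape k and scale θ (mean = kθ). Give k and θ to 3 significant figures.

For Gamma(k, scale θ): mean = kθ, variance = kθ², so CV = 1/√k.
CV = SD/mean = 70/171 = 0.4094, hence k = 1/CV² = 5.97.
Then θ = mean/k = 171/5.97 = 28.7.

k ≈ 5.97, θ ≈ 28.7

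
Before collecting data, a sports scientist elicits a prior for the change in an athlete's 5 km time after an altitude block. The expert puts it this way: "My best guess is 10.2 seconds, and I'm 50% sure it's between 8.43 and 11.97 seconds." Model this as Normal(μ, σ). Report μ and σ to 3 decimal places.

μ = 10.200, σ = 2.624

A symmetric 50% interval runs μ ± z·σ with z = 0.6745.
Half-width = 1.77, so σ = 1.77/0.6745 = 2.624.
μ is the stated best guess, 10.200.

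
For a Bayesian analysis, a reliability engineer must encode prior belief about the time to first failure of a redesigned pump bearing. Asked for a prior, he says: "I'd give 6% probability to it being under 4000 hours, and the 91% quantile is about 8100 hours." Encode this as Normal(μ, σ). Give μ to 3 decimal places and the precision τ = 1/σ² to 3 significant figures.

The p-quantile of Normal(μ,σ) is μ + z_p·σ, with z_{0.06} = -1.555 and z_{0.91} = 1.341.
Eliminate σ: μ = (z₂·x₁ − z₁·x₂)/(z₂ − z₁) = (1.341·4000 − (-1.555)·8100)/2.896 = 6201.523.
Then σ = (x₂ − x₁)/(z₂ − z₁) = (8100 − 4000)/2.896 = 1415.976.
Precision τ = 1/σ² = 1/1416² = 4.99e-07.

μ = 6201.523, τ = 4.99e-07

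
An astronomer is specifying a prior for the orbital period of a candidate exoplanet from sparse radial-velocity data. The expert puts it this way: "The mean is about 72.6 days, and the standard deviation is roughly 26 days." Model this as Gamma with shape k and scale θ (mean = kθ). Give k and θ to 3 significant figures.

For Gamma(k, scale θ): mean = kθ, variance = kθ², so CV = 1/√k.
CV = SD/mean = 26/72.6 = 0.3581, hence k = 1/CV² = 7.8.
Then θ = mean/k = 72.6/7.8 = 9.31.

k ≈ 7.8, θ ≈ 9.31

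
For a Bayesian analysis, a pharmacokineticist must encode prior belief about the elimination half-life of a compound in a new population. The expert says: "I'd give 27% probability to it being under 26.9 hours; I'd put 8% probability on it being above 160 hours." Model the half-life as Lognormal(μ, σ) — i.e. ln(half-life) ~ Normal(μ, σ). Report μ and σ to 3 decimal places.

μ ≈ 3.834, σ ≈ 0.884

If T ~ Lognormal(μ,σ) then ln T ~ Normal(μ,σ), so the p-quantile of ln T is μ + z_p·σ.
ln(26.9) = 3.292 and ln(160) = 5.075; z_{0.27} = -0.6128, z_{0.92} = 1.405.
σ = (5.075 − 3.292)/(1.405 − (-0.6128)) = 0.884.
μ = 3.292 − (-0.6128)·0.884 = 3.834.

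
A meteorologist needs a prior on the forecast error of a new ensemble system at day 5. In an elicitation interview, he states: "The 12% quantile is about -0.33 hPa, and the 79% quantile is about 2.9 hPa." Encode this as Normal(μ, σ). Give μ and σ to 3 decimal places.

μ = 1.585, σ = 1.630

The p-quantile of Normal(μ,σ) is μ + z_p·σ, with z_{0.12} = -1.175 and z_{0.79} = 0.8064.
Eliminate σ: μ = (z₂·x₁ − z₁·x₂)/(z₂ − z₁) = (0.8064·-0.33 − (-1.175)·2.9)/1.981 = 1.585.
Then σ = (x₂ − x₁)/(z₂ − z₁) = (2.9 − -0.33)/1.981 = 1.630.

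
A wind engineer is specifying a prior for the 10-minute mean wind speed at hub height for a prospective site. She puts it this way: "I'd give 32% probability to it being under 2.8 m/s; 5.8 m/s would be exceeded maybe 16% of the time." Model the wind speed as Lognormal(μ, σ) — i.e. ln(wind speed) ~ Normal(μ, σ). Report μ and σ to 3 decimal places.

If T ~ Lognormal(μ,σ) then ln T ~ Normal(μ,σ), so the p-quantile of ln T is μ + z_p·σ.
ln(2.8) = 1.03 and ln(5.8) = 1.758; z_{0.32} = -0.4677, z_{0.84} = 0.9945.
σ = (1.758 − 1.03)/(0.9945 − (-0.4677)) = 0.498.
μ = 1.03 − (-0.4677)·0.498 = 1.263.

μ ≈ 1.263, σ ≈ 0.498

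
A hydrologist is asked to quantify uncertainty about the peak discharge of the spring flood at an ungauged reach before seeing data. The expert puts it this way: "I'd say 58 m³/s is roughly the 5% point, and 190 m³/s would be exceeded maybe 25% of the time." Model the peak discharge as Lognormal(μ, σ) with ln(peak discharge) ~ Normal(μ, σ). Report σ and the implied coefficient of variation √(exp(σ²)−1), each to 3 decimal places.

If T ~ Lognormal(μ,σ) then ln T ~ Normal(μ,σ), so the p-quantile of ln T is μ + z_p·σ.
ln(58) = 4.06 and ln(190) = 5.247; z_{0.05} = -1.645, z_{0.75} = 0.6745.
σ = (5.247 − 4.06)/(0.6745 − (-1.645)) = 0.512.
μ = 4.06 − (-1.645)·0.512 = 4.902.
CV = √(exp(σ²)−1) = √(exp(0.2617)−1) = 0.547.

σ ≈ 0.512, CV ≈ 0.547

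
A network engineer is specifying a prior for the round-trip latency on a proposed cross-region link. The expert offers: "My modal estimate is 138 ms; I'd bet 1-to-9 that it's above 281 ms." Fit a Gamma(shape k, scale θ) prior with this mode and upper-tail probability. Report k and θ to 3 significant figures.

Gamma(k,θ) with k>1 has mode (k−1)θ, so θ = 138/(k−1).
Need P(X < 281) = 0.9 with θ tied to k this way. Start at k = 2, θ = 138: P(X<281) ≈ 0.604.
Too low — raise k to concentrate. Iterating converges to k ≈ 4.79.
Then θ = 138/(4.79−1) ≈ 36.4.

k ≈ 4.79, θ ≈ 36.4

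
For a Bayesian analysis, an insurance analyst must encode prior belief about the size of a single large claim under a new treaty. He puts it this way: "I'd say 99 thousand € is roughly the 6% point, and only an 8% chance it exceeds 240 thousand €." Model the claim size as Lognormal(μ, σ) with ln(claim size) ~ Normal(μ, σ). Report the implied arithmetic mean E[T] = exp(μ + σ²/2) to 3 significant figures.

If T ~ Lognormal(μ,σ) then ln T ~ Normal(μ,σ), so the p-quantile of ln T is μ + z_p·σ.
ln(99) = 4.595 and ln(240) = 5.481; z_{0.06} = -1.555, z_{0.92} = 1.405.
σ = (5.481 − 4.595)/(1.405 − (-1.555)) = 0.299.
μ = 4.595 − (-1.555)·0.299 = 5.060.
E[T] = exp(μ + σ²/2) = exp(5.060 + 0.0448) = 165 thousand €.

E[T] ≈ 165 thousand €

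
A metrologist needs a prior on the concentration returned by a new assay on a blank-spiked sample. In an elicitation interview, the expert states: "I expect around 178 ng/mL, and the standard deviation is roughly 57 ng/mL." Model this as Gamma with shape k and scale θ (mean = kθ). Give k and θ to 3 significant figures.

k ≈ 9.75, θ ≈ 18.3

For Gamma(k, scale θ): mean = kθ, variance = kθ², so CV = 1/√k.
CV = SD/mean = 57/178 = 0.3202, hence k = 1/CV² = 9.75.
Then θ = mean/k = 178/9.75 = 18.3.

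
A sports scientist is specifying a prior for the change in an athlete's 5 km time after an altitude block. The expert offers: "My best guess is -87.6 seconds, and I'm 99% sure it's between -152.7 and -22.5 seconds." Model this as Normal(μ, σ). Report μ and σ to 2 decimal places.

A symmetric 99% interval runs μ ± z·σ with z = 2.576.
Half-width = 65.1, so σ = 65.1/2.576 = 25.27.
μ is the stated best guess, -87.60.

μ = -87.60, σ = 25.27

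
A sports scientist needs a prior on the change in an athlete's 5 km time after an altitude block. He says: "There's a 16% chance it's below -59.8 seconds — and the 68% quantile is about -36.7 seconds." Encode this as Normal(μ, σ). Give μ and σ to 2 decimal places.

μ = -44.09, σ = 15.80

For Normal(μ,σ), the p-quantile is μ + z_p·σ. Here z_{0.16} = -0.9945, z_{0.68} = 0.4677.
So -59.8 = μ − 0.9945σ and -36.7 = μ + 0.4677σ.
Subtracting: σ = (-36.7 − -59.8)/(0.4677 − (-0.9945)) = 15.80.
Then μ = -59.8 − (-0.9945)·15.80 = -44.09.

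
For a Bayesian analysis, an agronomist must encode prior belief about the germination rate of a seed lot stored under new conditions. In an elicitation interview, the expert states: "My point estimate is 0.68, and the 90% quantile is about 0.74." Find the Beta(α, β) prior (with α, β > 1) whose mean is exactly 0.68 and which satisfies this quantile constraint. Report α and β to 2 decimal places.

α ≈ 65.37, β ≈ 30.76

With mean 0.68 fixed, write α = 0.68s, β = 0.32s where s = α+β.
Need P(θ < 0.74) = 0.9 under Beta(0.68s, 0.32s). Normal approximation: (q−m)/√(m(1−m)/s) ≈ z_{0.9} = 1.28, so s ≈ 0.68·0.32·(1.28)²/(0.74−0.68)² = 99.3.
At s = 99.3: P(θ<0.74) ≈ 0.904. Adjusting to match 0.9 gives s ≈ 96.13.
So α = 0.68·96.13 ≈ 65.37, β = 0.32·96.13 ≈ 30.76.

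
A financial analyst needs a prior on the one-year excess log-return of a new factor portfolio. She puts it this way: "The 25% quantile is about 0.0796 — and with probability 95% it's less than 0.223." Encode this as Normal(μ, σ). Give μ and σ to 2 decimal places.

For Normal(μ,σ), the p-quantile is μ + z_p·σ. Here z_{0.25} = -0.6745, z_{0.95} = 1.645.
So 0.0796 = μ − 0.6745σ and 0.223 = μ + 1.645σ.
Subtracting: σ = (0.223 − 0.0796)/(1.645 − (-0.6745)) = 0.06.
Then μ = 0.0796 − (-0.6745)·0.06 = 0.12.

μ = 0.12, σ = 0.06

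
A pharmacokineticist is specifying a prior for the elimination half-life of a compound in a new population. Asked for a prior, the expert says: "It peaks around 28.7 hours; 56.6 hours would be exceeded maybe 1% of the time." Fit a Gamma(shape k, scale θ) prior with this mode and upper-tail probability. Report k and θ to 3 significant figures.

k ≈ 11.7, θ ≈ 2.69

Gamma(k,θ) with k>1 has mode (k−1)θ, so θ = 28.7/(k−1).
Need P(X < 56.6) = 0.99 with θ tied to k this way. Start at k = 2, θ = 28.7: P(X<56.6) ≈ 0.586.
Too low — raise k to concentrate. Iterating converges to k ≈ 11.7.
Then θ = 28.7/(11.7−1) ≈ 2.69.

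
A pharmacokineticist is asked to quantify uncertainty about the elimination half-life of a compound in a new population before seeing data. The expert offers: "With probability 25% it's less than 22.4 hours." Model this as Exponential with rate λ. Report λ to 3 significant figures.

P(T < 22.4) = 1 − e^(−λ·22.4) = 0.25, so λ = −ln(1−0.25)/22.4 = −ln(0.75)/22.4 = 0.0128.

λ ≈ 0.0128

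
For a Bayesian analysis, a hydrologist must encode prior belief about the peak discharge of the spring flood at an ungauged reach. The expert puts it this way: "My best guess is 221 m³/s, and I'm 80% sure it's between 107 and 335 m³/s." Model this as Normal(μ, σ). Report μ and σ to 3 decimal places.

A symmetric 80% interval runs μ ± z·σ with z = 1.282.
Half-width = 114, so σ = 114/1.282 = 88.955.
μ is the stated best guess, 221.000.

μ = 221.000, σ = 88.955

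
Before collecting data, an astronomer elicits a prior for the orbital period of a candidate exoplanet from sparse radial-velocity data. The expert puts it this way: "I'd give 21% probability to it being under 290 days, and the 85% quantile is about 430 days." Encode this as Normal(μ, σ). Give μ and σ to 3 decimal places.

μ = 351.263, σ = 75.969

The p-quantile of Normal(μ,σ) is μ + z_p·σ, with z_{0.21} = -0.8064 and z_{0.85} = 1.036.
Eliminate σ: μ = (z₂·x₁ − z₁·x₂)/(z₂ − z₁) = (1.036·290 − (-0.8064)·430)/1.843 = 351.263.
Then σ = (x₂ − x₁)/(z₂ − z₁) = (430 − 290)/1.843 = 75.969.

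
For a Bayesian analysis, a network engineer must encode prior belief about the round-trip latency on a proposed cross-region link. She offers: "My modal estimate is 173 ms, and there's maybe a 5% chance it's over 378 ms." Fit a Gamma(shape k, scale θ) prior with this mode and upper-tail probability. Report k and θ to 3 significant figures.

Gamma(k,θ) with k>1 has mode (k−1)θ, so θ = 173/(k−1).
Need P(X < 378) = 0.95 with θ tied to k this way. Start at k = 2, θ = 173: P(X<378) ≈ 0.642.
Too low — raise k to concentrate. Iterating converges to k ≈ 5.51.
Then θ = 173/(5.51−1) ≈ 38.4.

k ≈ 5.51, θ ≈ 38.4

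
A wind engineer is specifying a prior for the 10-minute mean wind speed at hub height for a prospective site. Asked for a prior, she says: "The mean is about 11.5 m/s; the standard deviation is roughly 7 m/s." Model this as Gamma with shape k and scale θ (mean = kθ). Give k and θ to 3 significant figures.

k ≈ 2.7, θ ≈ 4.26

For Gamma(k, scale θ): mean = kθ, variance = kθ², so CV = 1/√k.
CV = SD/mean = 7/11.5 = 0.6087, hence k = 1/CV² = 2.7.
Then θ = mean/k = 11.5/2.7 = 4.26.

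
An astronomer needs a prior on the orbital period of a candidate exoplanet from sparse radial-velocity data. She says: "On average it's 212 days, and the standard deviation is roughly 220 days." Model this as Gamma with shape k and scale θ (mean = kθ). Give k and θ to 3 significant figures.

For Gamma(k, scale θ): mean = kθ, variance = kθ², so CV = 1/√k.
CV = SD/mean = 220/212 = 1.038, hence k = 1/CV² = 0.929.
Then θ = mean/k = 212/0.929 = 228.

k ≈ 0.929, θ ≈ 228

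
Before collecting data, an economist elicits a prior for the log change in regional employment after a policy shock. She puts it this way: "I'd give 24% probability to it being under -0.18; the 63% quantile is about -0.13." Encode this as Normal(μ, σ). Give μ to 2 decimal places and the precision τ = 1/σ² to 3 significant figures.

μ = -0.15, τ = 431

For Normal(μ,σ), the p-quantile is μ + z_p·σ. Here z_{0.24} = -0.7063, z_{0.63} = 0.3319.
So -0.18 = μ − 0.7063σ and -0.13 = μ + 0.3319σ.
Subtracting: σ = (-0.13 − -0.18)/(0.3319 − (-0.7063)) = 0.05.
Then μ = -0.18 − (-0.7063)·0.05 = -0.15.
Precision τ = 1/σ² = 1/0.04816² = 431.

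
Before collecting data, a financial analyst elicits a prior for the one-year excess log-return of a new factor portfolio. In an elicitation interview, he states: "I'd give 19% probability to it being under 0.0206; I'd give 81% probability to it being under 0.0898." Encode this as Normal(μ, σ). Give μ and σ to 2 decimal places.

μ = 0.06, σ = 0.04

For Normal(μ,σ), the p-quantile is μ + z_p·σ. Here z_{0.19} = -0.8779, z_{0.81} = 0.8779.
So 0.0206 = μ − 0.8779σ and 0.0898 = μ + 0.8779σ.
Subtracting: σ = (0.0898 − 0.0206)/(0.8779 − (-0.8779)) = 0.04.
Then μ = 0.0206 − (-0.8779)·0.04 = 0.06.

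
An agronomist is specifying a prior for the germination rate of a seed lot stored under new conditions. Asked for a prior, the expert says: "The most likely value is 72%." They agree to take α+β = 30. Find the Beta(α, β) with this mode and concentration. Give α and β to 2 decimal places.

α = 21.16, β = 8.84

For α,β > 1 the Beta mode is (α−1)/(α+β−2). With α+β = 30, the mode is (α−1)/28.
Set (α−1)/28 = 0.72 → α = 1 + 0.72·28 = 21.16.
β = 30 − α = 8.84.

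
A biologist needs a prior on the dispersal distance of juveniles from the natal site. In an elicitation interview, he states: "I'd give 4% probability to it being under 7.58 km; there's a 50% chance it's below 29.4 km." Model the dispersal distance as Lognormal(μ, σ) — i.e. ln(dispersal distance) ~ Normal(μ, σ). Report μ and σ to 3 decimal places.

μ ≈ 3.381, σ ≈ 0.774

If T ~ Lognormal(μ,σ) then ln T ~ Normal(μ,σ), so the p-quantile of ln T is μ + z_p·σ.
ln(7.58) = 2.026 and ln(29.4) = 3.381; z_{0.04} = -1.751, z_{0.5} = 0.
σ = (3.381 − 2.026)/(0 − (-1.751)) = 0.774.
μ = 2.026 − (-1.751)·0.774 = 3.381.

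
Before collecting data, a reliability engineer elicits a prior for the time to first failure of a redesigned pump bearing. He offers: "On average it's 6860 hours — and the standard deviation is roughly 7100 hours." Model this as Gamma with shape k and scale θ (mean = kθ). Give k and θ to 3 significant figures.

k ≈ 0.934, θ ≈ 7350

For Gamma(k, scale θ): mean = kθ, variance = kθ², so CV = 1/√k.
CV = SD/mean = 7100/6860 = 1.035, hence k = 1/CV² = 0.934.
Then θ = mean/k = 6860/0.934 = 7350.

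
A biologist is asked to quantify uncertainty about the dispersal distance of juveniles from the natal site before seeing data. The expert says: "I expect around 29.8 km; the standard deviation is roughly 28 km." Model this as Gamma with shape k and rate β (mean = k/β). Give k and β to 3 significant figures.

k ≈ 1.13, β ≈ 0.038

For Gamma(k, rate β): mean = k/β, variance = k/β², so CV = 1/√k.
CV = SD/mean = 28/29.8 = 0.9396, hence k = 1/CV² = 1.13.
Then β = k/mean = 1.13/29.8 = 0.038.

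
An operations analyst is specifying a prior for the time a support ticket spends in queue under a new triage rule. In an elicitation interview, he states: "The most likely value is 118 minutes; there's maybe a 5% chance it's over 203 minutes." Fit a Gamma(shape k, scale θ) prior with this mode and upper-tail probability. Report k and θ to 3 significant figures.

Gamma(k,θ) with k>1 has mode (k−1)θ, so θ = 118/(k−1).
Need P(X < 203) = 0.95 with θ tied to k this way. Start at k = 2, θ = 118: P(X<203) ≈ 0.513.
Too low — raise k to concentrate. Iterating converges to k ≈ 10.5.
Then θ = 118/(10.5−1) ≈ 12.4.

k ≈ 10.5, θ ≈ 12.4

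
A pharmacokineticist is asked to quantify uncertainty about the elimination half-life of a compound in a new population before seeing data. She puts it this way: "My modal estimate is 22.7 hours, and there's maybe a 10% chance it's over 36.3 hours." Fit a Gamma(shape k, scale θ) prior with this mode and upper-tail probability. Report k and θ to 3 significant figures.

k ≈ 9.52, θ ≈ 2.66

Gamma(k,θ) with k>1 has mode (k−1)θ, so θ = 22.7/(k−1).
Need P(X < 36.3) = 0.9 with θ tied to k this way. Start at k = 2, θ = 22.7: P(X<36.3) ≈ 0.475.
Too low — raise k to concentrate. Iterating converges to k ≈ 9.52.
Then θ = 22.7/(9.52−1) ≈ 2.66.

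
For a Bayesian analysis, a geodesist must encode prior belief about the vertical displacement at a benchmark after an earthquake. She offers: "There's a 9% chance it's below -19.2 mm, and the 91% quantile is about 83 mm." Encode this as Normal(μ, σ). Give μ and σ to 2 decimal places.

For Normal(μ,σ), the p-quantile is μ + z_p·σ. Here z_{0.09} = -1.341, z_{0.91} = 1.341.
So -19.2 = μ − 1.341σ and 83 = μ + 1.341σ.
Subtracting: σ = (83 − -19.2)/(1.341 − (-1.341)) = 38.11.
Then μ = -19.2 − (-1.341)·38.11 = 31.90.

μ = 31.90, σ = 38.11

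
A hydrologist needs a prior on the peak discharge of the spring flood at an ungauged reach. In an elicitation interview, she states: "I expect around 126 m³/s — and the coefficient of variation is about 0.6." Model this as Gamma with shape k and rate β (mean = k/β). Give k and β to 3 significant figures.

For Gamma(k, rate β): mean = k/β, variance = k/β², so CV = 1/√k.
CV = 0.6, hence k = 1/CV² = 2.78.
Then β = k/mean = 2.78/126 = 0.022.

k ≈ 2.78, β ≈ 0.022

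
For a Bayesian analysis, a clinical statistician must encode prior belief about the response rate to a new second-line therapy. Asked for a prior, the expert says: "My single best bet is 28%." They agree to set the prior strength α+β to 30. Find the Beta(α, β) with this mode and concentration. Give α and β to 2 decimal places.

α = 8.84, β = 21.16

For α,β > 1 the Beta mode is (α−1)/(α+β−2). With α+β = 30, the mode is (α−1)/28.
Set (α−1)/28 = 0.28 → α = 1 + 0.28·28 = 8.84.
β = 30 − α = 21.16.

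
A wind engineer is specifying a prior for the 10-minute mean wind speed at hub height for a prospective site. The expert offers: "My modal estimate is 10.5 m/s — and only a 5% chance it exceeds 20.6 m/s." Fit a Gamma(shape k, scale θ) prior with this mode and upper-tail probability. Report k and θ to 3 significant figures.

Gamma(k,θ) with k>1 has mode (k−1)θ, so θ = 10.5/(k−1).
Need P(X < 20.6) = 0.95 with θ tied to k this way. Start at k = 2, θ = 10.5: P(X<20.6) ≈ 0.584.
Too low — raise k to concentrate. Iterating converges to k ≈ 7.11.
Then θ = 10.5/(7.11−1) ≈ 1.72.

k ≈ 7.11, θ ≈ 1.72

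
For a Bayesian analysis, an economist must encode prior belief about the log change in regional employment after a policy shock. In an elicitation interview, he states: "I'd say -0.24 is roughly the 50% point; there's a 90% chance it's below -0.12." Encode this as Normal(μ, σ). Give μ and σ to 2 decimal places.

μ = -0.24, σ = 0.09

For Normal(μ,σ), the p-quantile is μ + z_p·σ. Here z_{0.5} = 0, z_{0.9} = 1.282.
So -0.24 = μ + 0σ and -0.12 = μ + 1.282σ.
Subtracting: σ = (-0.12 − -0.24)/(1.282 − (0)) = 0.09.
Then μ = -0.24 − (0)·0.09 = -0.24.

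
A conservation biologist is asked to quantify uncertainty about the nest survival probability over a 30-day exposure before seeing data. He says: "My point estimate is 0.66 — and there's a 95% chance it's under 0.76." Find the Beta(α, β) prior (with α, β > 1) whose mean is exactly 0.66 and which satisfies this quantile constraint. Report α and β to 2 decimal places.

α ≈ 36.92, β ≈ 19.02

With mean 0.66 fixed, write α = 0.66s, β = 0.34s where s = α+β.
Need P(θ < 0.76) = 0.95 under Beta(0.66s, 0.34s). Normal approximation: (q−m)/√(m(1−m)/s) ≈ z_{0.95} = 1.64, so s ≈ 0.66·0.34·(1.64)²/(0.76−0.66)² = 60.7.
At s = 60.7: P(θ<0.76) ≈ 0.957. Adjusting to match 0.95 gives s ≈ 55.94.
So α = 0.66·55.94 ≈ 36.92, β = 0.34·55.94 ≈ 19.02.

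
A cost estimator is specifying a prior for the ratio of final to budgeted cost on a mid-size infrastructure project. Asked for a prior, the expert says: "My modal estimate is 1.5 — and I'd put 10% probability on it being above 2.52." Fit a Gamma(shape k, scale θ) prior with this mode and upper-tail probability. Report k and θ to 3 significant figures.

Gamma(k,θ) with k>1 has mode (k−1)θ, so θ = 1.5/(k−1).
Need P(X < 2.52) = 0.9 with θ tied to k this way. Start at k = 2, θ = 1.5: P(X<2.52) ≈ 0.501.
Too low — raise k to concentrate. Iterating converges to k ≈ 8.02.
Then θ = 1.5/(8.02−1) ≈ 0.214.

k ≈ 8.02, θ ≈ 0.214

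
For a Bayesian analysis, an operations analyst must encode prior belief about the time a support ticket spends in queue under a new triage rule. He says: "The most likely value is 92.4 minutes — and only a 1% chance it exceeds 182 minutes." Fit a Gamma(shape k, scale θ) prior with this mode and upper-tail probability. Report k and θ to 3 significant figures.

Gamma(k,θ) with k>1 has mode (k−1)θ, so θ = 92.4/(k−1).
Need P(X < 182) = 0.99 with θ tied to k this way. Start at k = 2, θ = 92.4: P(X<182) ≈ 0.586.
Too low — raise k to concentrate. Iterating converges to k ≈ 11.7.
Then θ = 92.4/(11.7−1) ≈ 8.62.

k ≈ 11.7, θ ≈ 8.62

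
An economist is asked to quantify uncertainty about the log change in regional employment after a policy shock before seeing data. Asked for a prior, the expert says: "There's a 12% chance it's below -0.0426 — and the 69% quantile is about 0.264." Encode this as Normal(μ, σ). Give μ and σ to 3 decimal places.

μ = 0.173, σ = 0.184

For Normal(μ,σ), the p-quantile is μ + z_p·σ. Here z_{0.12} = -1.175, z_{0.69} = 0.4959.
So -0.0426 = μ − 1.175σ and 0.264 = μ + 0.4959σ.
Subtracting: σ = (0.264 − -0.0426)/(0.4959 − (-1.175)) = 0.184.
Then μ = -0.0426 − (-1.175)·0.184 = 0.173.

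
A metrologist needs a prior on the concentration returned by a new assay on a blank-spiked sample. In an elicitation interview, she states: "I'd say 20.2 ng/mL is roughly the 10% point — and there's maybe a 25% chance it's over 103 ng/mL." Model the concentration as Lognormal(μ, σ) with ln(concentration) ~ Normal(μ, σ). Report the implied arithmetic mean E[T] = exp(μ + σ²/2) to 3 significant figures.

If T ~ Lognormal(μ,σ) then ln T ~ Normal(μ,σ), so the p-quantile of ln T is μ + z_p·σ.
ln(20.2) = 3.006 and ln(103) = 4.635; z_{0.1} = -1.282, z_{0.75} = 0.6745.
σ = (4.635 − 3.006)/(0.6745 − (-1.282)) = 0.833.
μ = 3.006 − (-1.282)·0.833 = 4.073.
E[T] = exp(μ + σ²/2) = exp(4.073 + 0.3468) = 83.1 ng/mL.

E[T] ≈ 83.1 ng/mL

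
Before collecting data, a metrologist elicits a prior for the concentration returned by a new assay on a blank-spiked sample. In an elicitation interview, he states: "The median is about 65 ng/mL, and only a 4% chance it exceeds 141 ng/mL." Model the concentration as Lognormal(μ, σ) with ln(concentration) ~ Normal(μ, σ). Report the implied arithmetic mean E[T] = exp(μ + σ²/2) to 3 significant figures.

If T ~ Lognormal(μ,σ) then ln T ~ Normal(μ,σ), so the p-quantile of ln T is μ + z_p·σ.
ln(65) = 4.174 and ln(141) = 4.949; z_{0.5} = 0, z_{0.96} = 1.751.
σ = (4.949 − 4.174)/(1.751 − (0)) = 0.442.
μ = 4.174 − (0)·0.442 = 4.174.
E[T] = exp(μ + σ²/2) = exp(4.174 + 0.0978) = 71.7 ng/mL.

E[T] ≈ 71.7 ng/mL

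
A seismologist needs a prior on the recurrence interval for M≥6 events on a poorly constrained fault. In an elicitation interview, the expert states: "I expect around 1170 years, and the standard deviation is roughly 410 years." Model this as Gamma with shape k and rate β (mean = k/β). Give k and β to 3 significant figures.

k ≈ 8.14, β ≈ 0.00696

For Gamma(k, rate β): mean = k/β, variance = k/β², so CV = 1/√k.
CV = SD/mean = 410/1170 = 0.3504, hence k = 1/CV² = 8.14.
Then β = k/mean = 8.14/1170 = 0.00696.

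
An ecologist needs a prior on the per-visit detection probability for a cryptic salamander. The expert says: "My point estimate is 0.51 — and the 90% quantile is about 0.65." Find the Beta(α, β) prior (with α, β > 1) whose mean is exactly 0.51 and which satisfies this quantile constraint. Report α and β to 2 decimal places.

With mean 0.51 fixed, write α = 0.51s, β = 0.49s where s = α+β.
Need P(θ < 0.65) = 0.9 under Beta(0.51s, 0.49s). Normal approximation: (q−m)/√(m(1−m)/s) ≈ z_{0.9} = 1.28, so s ≈ 0.51·0.49·(1.28)²/(0.65−0.51)² = 20.9.
At s = 20.9: P(θ<0.65) ≈ 0.902. Adjusting to match 0.9 gives s ≈ 20.53.
So α = 0.51·20.53 ≈ 10.47, β = 0.49·20.53 ≈ 10.06.

α ≈ 10.47, β ≈ 10.06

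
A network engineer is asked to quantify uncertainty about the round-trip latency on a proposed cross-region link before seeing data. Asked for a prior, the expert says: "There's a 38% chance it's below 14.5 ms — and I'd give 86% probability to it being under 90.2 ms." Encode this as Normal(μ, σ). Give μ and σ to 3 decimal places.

The p-quantile of Normal(μ,σ) is μ + z_p·σ, with z_{0.38} = -0.3055 and z_{0.86} = 1.08.
Eliminate σ: μ = (z₂·x₁ − z₁·x₂)/(z₂ − z₁) = (1.08·14.5 − (-0.3055)·90.2)/1.386 = 31.187.
Then σ = (x₂ − x₁)/(z₂ − z₁) = (90.2 − 14.5)/1.386 = 54.625.

μ = 31.187, σ = 54.625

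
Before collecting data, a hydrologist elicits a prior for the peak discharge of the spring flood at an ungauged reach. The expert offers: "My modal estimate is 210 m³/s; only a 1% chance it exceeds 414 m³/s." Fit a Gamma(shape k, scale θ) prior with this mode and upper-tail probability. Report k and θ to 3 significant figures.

Gamma(k,θ) with k>1 has mode (k−1)θ, so θ = 210/(k−1).
Need P(X < 414) = 0.99 with θ tied to k this way. Start at k = 2, θ = 210: P(X<414) ≈ 0.586.
Too low — raise k to concentrate. Iterating converges to k ≈ 11.7.
Then θ = 210/(11.7−1) ≈ 19.6.

k ≈ 11.7, θ ≈ 19.6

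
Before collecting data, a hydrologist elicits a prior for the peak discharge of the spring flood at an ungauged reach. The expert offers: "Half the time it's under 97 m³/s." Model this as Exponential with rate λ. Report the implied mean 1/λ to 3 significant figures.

Exponential median = ln 2 / λ, so λ = ln 2 / 97.0 = 0.00715.
Mean = 1/λ = 140 m³/s.

mean ≈ 140 m³/s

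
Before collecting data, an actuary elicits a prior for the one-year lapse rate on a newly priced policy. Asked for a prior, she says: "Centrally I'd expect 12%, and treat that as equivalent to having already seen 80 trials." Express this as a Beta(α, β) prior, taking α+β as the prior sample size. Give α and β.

α = 9.6, β = 70.4

Under the effective-sample-size interpretation, Beta(α, β) has prior mean α/(α+β) and prior sample size α+β.
So α+β = 80 and α/(α+β) = 0.12, giving α = 0.12·80 = 9.6 and β = 80 − 9.6 = 70.4.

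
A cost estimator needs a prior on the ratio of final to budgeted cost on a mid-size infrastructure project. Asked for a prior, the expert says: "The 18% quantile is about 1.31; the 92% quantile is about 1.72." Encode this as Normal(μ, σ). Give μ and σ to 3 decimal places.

μ = 1.472, σ = 0.177

For Normal(μ,σ), the p-quantile is μ + z_p·σ. Here z_{0.18} = -0.9154, z_{0.92} = 1.405.
So 1.31 = μ − 0.9154σ and 1.72 = μ + 1.405σ.
Subtracting: σ = (1.72 − 1.31)/(1.405 − (-0.9154)) = 0.177.
Then μ = 1.31 − (-0.9154)·0.177 = 1.472.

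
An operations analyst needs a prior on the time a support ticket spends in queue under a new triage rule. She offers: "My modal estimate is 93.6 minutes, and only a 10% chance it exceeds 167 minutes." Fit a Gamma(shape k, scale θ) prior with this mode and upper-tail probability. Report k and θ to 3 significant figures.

Gamma(k,θ) with k>1 has mode (k−1)θ, so θ = 93.6/(k−1).
Need P(X < 167) = 0.9 with θ tied to k this way. Start at k = 2, θ = 93.6: P(X<167) ≈ 0.532.
Too low — raise k to concentrate. Iterating converges to k ≈ 6.68.
Then θ = 93.6/(6.68−1) ≈ 16.5.

k ≈ 6.68, θ ≈ 16.5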